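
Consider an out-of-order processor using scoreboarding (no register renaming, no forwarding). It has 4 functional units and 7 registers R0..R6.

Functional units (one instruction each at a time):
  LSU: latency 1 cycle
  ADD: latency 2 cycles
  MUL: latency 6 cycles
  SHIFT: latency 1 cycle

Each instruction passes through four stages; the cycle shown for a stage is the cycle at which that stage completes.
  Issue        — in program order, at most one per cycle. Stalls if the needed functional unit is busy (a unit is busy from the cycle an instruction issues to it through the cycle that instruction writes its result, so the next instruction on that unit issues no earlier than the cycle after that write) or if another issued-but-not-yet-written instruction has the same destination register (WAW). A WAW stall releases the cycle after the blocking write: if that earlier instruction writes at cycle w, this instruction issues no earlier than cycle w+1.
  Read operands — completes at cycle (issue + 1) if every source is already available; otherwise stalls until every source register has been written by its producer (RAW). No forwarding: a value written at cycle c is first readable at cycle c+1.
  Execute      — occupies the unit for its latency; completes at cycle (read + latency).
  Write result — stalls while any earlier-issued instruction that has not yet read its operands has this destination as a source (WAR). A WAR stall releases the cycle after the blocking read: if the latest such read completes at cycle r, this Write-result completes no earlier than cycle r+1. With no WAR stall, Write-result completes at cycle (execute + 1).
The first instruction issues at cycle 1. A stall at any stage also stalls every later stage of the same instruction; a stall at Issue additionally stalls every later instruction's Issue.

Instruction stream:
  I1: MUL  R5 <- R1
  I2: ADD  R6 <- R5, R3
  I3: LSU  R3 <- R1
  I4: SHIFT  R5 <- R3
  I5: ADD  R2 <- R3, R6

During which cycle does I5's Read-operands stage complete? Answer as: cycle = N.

  I1 | 1 | 2 | 8 | 9
  I2 | 2 | 10 | 12 | 13   RAW R5: wait I1 write@9
  I3 | 3 | 4 | 5 | 11   WAR R3: wait I2 read@10
  I4 | 10 | 12 | 13 | 14   WAW R5: wait I1 write@9 · RAW R3: wait I3 write@11
  I5 | 14 | 15 | 17 | 18   struct: ADD busy until I2 writes@13

cycle = 15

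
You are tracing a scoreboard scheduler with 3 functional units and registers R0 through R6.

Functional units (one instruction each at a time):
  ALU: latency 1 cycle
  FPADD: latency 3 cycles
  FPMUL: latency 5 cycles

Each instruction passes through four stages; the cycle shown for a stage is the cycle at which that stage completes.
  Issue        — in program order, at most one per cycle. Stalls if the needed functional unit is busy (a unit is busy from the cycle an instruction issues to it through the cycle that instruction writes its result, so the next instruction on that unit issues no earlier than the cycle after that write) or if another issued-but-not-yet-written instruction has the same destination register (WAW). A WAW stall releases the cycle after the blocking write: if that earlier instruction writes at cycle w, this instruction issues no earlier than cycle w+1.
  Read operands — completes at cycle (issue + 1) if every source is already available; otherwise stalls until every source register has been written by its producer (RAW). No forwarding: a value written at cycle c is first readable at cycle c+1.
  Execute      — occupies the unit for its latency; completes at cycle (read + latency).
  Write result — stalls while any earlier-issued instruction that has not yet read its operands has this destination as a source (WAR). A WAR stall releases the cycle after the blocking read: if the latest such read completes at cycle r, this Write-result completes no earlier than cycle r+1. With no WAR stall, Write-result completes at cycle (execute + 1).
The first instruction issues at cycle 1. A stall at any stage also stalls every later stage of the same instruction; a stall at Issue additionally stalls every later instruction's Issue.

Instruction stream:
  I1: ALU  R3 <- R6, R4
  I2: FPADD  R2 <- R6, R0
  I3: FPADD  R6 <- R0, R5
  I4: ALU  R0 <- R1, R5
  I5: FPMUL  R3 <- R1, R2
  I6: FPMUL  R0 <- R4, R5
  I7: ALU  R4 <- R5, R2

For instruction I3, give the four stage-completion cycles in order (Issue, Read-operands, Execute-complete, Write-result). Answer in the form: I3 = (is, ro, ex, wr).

I3 = (8, 9, 12, 13)

[I1] 1/2/3/4
[I2] 2/3/6/7
[I3] 8/9/12/13  (struct: FPADD busy until I2 writes@7)
[I4] 9/10/11/12
[I5] 10/11/16/17
[I6] 18/19/24/25  (struct: FPMUL busy until I5 writes@17)
[I7] 19/20/21/22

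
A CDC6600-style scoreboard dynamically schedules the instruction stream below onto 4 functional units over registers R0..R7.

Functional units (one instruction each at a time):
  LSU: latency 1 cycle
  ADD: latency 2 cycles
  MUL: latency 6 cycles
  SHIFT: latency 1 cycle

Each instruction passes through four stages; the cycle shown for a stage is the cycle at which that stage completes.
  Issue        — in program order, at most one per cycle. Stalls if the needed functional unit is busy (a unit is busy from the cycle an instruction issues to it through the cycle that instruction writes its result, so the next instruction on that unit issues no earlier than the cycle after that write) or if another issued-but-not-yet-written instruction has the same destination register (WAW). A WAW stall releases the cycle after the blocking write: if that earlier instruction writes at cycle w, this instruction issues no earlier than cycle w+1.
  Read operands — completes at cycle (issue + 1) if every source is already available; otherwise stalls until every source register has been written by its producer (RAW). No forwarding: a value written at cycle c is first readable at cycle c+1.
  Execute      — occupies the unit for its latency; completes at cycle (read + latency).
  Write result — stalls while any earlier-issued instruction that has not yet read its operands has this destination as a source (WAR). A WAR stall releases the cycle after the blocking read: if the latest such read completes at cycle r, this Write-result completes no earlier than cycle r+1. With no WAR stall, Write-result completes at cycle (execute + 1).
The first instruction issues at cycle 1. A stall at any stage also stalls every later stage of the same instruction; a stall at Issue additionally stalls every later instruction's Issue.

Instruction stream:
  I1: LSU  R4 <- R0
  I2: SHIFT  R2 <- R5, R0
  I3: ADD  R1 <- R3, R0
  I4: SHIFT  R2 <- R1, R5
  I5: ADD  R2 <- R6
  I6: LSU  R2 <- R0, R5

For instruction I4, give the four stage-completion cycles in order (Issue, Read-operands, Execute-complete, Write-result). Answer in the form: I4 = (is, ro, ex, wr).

cycle 1: I1 dispatched to LSU
cycle 2: I1 operands ready, I2 dispatched to SHIFT
cycle 3: I1 complete, I2 operands ready, I3 dispatched to ADD
cycle 4: R4←I1, I2 complete, I3 operands ready
cycle 5: R2←I2
cycle 6: I3 complete, I4 dispatched to SHIFT
cycle 7: R1←I3
cycle 8: I4 operands ready
cycle 9: I4 complete
cycle 10: R2←I4
cycle 11: I5 dispatched to ADD
cycle 12: I5 operands ready
cycle 14: I5 complete
cycle 15: R2←I5
cycle 16: I6 dispatched to LSU
cycle 17: I6 operands ready
cycle 18: I6 complete
cycle 19: R2←I6

I4 = (6, 8, 9, 10)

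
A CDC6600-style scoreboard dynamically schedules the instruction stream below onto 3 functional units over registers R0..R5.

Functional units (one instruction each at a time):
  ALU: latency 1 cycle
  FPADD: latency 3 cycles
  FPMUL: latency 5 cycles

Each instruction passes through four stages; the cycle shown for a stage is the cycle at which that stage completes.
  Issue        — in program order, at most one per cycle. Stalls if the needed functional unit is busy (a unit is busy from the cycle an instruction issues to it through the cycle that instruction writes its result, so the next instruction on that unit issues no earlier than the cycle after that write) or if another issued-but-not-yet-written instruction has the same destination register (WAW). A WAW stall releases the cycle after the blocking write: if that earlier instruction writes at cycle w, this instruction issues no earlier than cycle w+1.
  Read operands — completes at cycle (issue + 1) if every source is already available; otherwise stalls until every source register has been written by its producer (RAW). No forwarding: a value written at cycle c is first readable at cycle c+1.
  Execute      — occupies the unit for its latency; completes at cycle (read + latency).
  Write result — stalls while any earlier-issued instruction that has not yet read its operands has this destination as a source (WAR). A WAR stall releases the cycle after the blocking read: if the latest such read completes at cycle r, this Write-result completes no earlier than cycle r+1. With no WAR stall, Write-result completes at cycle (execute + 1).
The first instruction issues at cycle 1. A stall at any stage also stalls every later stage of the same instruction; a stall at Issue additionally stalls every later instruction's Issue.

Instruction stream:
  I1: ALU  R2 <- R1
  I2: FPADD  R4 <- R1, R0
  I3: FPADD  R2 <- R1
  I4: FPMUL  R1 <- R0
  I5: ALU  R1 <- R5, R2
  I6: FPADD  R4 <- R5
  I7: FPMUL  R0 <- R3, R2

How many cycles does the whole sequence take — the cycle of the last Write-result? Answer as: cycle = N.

cycle = 26

I1 -> (1, 2, 3, 4)
I2 -> (2, 3, 6, 7)
I3 -> (8, 9, 12, 13)  // struct: FPADD busy until I2 writes@7
I4 -> (9, 10, 15, 16)
I5 -> (17, 18, 19, 20)  // WAW R1: wait I4 write@16
I6 -> (18, 19, 22, 23)
I7 -> (19, 20, 25, 26)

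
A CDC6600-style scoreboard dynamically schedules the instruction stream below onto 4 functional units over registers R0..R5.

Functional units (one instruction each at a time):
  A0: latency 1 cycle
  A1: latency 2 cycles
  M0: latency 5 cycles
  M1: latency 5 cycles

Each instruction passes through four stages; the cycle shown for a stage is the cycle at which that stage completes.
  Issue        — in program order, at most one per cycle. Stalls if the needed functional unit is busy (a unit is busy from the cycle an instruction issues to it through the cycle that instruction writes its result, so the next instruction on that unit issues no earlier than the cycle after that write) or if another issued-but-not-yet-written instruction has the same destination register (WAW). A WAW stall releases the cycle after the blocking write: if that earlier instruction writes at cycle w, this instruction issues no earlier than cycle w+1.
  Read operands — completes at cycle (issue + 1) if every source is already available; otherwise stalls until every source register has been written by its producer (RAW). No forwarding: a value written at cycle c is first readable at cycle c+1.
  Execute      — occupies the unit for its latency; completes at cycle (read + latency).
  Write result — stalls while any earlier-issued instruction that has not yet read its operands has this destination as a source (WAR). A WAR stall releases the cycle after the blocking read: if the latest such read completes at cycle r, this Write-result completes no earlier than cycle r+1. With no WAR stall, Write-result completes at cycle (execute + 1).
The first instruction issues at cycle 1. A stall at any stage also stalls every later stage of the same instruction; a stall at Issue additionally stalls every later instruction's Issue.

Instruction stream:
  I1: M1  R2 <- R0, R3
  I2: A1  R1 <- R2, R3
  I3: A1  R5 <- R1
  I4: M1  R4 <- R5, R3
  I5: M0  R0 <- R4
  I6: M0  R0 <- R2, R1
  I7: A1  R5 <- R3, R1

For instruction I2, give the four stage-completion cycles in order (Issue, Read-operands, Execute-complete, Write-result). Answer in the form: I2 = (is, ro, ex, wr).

I2 = (2, 9, 11, 12)

t=1  issue I1 (M1)
t=2  I1 read-ops · issue I2 (A1)
t=7  I1 finished on M1
t=8  I1→R2
t=9  I2 read-ops
t=11  I2 finished on A1
t=12  I2→R1
t=13  issue I3 (A1)
t=14  I3 read-ops · issue I4 (M1)
t=15  issue I5 (M0)
t=16  I3 finished on A1
t=17  I3→R5
t=18  I4 read-ops
t=23  I4 finished on M1
t=24  I4→R4
t=25  I5 read-ops
t=30  I5 finished on M0
t=31  I5→R0
t=32  issue I6 (M0)
t=33  I6 read-ops · issue I7 (A1)
t=34  I7 read-ops
t=36  I7 finished on A1
t=37  I7→R5
t=38  I6 finished on M0
t=39  I6→R0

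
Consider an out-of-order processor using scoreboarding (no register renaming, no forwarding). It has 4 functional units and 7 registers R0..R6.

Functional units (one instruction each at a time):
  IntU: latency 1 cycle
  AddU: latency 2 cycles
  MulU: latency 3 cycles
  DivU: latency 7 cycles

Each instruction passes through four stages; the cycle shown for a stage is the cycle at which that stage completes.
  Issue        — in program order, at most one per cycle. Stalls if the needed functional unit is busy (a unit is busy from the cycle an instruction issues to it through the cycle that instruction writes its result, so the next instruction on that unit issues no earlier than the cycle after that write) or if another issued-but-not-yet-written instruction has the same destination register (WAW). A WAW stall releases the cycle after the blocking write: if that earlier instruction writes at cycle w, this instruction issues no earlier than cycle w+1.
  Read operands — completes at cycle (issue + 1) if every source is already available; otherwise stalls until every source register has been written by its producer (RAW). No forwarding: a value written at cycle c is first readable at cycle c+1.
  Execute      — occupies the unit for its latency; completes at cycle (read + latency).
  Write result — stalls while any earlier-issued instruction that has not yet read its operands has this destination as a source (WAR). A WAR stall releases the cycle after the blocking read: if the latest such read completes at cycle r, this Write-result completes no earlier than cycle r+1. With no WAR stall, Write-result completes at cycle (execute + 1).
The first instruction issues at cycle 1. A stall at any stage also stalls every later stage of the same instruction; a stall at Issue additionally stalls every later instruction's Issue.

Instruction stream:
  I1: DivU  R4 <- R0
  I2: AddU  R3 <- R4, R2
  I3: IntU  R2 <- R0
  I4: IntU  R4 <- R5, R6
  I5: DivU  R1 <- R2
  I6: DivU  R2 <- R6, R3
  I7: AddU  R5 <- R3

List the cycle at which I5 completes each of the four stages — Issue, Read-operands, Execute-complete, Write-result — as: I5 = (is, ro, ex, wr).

cycle 1: I1 issues→DivU
cycle 2: I1 reads · I2 issues→AddU
cycle 3: I3 issues→IntU
cycle 4: I3 reads
cycle 5: I3 exec-done
cycle 9: I1 exec-done
cycle 10: I1 writes R4
cycle 11: I2 reads
cycle 12: I3 writes R2
cycle 13: I2 exec-done · I4 issues→IntU
cycle 14: I2 writes R3 · I4 reads · I5 issues→DivU
cycle 15: I4 exec-done · I5 reads
cycle 16: I4 writes R4
cycle 22: I5 exec-done
cycle 23: I5 writes R1
cycle 24: I6 issues→DivU
cycle 25: I6 reads · I7 issues→AddU
cycle 26: I7 reads
cycle 28: I7 exec-done
cycle 29: I7 writes R5
cycle 32: I6 exec-done
cycle 33: I6 writes R2

I5 = (14, 15, 22, 23)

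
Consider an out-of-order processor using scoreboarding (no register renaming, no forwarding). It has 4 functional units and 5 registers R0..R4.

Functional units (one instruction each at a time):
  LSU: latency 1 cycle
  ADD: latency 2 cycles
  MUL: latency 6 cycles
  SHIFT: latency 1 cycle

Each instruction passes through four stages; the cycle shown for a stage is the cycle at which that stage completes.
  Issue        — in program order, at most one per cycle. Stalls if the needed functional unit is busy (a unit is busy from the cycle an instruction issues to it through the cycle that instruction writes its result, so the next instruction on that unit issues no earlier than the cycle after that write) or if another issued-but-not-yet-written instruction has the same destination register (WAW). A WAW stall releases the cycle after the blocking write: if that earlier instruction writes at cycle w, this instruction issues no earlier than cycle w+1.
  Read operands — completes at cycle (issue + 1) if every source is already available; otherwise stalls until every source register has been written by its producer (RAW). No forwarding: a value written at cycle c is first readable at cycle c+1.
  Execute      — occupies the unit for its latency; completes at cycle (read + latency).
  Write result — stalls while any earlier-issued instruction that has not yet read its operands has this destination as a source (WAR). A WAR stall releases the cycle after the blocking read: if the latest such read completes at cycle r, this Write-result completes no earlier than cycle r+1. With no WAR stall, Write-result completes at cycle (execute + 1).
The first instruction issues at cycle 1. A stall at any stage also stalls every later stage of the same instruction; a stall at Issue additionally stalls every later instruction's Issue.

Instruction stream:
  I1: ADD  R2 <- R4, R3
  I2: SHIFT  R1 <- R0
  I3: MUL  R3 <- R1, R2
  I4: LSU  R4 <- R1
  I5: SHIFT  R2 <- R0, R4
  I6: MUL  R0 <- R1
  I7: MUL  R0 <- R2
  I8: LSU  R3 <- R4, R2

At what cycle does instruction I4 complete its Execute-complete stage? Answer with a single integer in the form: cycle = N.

cycle 1: I1 dispatched to ADD
cycle 2: I1 operands ready | I2 dispatched to SHIFT
cycle 3: I2 operands ready | I3 dispatched to MUL
cycle 4: I1 complete | I2 complete | I4 dispatched to LSU
cycle 5: R2←I1 | R1←I2
cycle 6: I3 operands ready | I4 operands ready | I5 dispatched to SHIFT
cycle 7: I4 complete
cycle 8: R4←I4
cycle 9: I5 operands ready
cycle 10: I5 complete
cycle 11: R2←I5
cycle 12: I3 complete
cycle 13: R3←I3
cycle 14: I6 dispatched to MUL
cycle 15: I6 operands ready
cycle 21: I6 complete
cycle 22: R0←I6
cycle 23: I7 dispatched to MUL
cycle 24: I7 operands ready | I8 dispatched to LSU
cycle 25: I8 operands ready
cycle 26: I8 complete
cycle 27: R3←I8
cycle 30: I7 complete
cycle 31: R0←I7

cycle = 7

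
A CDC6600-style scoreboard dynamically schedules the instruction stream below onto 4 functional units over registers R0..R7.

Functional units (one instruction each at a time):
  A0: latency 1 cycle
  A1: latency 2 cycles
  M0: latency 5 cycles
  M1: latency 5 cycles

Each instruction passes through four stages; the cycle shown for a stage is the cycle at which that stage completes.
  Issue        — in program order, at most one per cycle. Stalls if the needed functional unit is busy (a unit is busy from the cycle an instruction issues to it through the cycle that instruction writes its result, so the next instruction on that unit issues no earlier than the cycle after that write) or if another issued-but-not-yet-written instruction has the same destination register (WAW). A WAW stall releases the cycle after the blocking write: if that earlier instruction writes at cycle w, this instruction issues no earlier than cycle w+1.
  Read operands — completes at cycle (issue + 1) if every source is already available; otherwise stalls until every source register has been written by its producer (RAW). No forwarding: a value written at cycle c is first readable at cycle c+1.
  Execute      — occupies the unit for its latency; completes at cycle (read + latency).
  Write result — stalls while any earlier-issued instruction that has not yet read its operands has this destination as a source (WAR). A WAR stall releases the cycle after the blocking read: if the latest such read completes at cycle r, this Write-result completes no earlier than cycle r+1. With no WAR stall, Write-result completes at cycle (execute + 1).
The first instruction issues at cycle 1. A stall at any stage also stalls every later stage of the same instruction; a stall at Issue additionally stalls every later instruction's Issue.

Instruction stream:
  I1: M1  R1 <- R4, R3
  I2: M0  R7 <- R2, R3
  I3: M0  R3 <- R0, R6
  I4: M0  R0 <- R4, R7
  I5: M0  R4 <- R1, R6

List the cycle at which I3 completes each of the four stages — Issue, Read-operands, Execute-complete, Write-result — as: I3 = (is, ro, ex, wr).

c1: I1 dispatched to M1
c2: I1 operands ready | I2 dispatched to M0
c3: I2 operands ready
c7: I1 complete
c8: R1←I1 | I2 complete
c9: R7←I2
c10: I3 dispatched to M0
c11: I3 operands ready
c16: I3 complete
c17: R3←I3
c18: I4 dispatched to M0
c19: I4 operands ready
c24: I4 complete
c25: R0←I4
c26: I5 dispatched to M0
c27: I5 operands ready
c32: I5 complete
c33: R4←I5

I3 = (10, 11, 16, 17)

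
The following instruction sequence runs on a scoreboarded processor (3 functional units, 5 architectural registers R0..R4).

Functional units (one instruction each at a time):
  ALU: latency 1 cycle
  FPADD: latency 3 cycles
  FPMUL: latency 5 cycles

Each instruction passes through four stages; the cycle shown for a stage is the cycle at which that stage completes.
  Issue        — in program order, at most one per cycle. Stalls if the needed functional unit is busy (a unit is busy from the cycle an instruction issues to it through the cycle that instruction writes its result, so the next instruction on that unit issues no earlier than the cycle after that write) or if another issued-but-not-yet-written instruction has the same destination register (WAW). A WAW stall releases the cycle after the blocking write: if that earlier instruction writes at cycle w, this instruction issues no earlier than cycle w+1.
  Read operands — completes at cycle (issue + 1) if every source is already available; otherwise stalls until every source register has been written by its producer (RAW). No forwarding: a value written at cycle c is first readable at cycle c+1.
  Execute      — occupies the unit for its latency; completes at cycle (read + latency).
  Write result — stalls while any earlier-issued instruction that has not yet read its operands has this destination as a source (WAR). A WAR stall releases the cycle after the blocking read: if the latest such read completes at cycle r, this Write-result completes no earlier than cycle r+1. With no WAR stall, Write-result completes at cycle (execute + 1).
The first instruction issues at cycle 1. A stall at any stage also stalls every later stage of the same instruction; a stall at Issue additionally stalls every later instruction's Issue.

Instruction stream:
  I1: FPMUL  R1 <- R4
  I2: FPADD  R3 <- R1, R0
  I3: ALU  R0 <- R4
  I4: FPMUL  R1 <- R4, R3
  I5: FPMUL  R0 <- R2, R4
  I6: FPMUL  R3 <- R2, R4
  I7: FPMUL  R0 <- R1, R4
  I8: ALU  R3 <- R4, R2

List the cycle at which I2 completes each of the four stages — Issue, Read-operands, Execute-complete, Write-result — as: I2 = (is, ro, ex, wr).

I2 = (2, 9, 12, 13)

cycle 1: I1→FPMUL
cycle 2: I1 RO · I2→FPADD
cycle 3: I3→ALU
cycle 4: I3 RO
cycle 5: I3 EX
cycle 7: I1 EX
cycle 8: I1 WR R1
cycle 9: I2 RO · I4→FPMUL
cycle 10: I3 WR R0
cycle 12: I2 EX
cycle 13: I2 WR R3
cycle 14: I4 RO
cycle 19: I4 EX
cycle 20: I4 WR R1
cycle 21: I5→FPMUL
cycle 22: I5 RO
cycle 27: I5 EX
cycle 28: I5 WR R0
cycle 29: I6→FPMUL
cycle 30: I6 RO
cycle 35: I6 EX
cycle 36: I6 WR R3
cycle 37: I7→FPMUL
cycle 38: I7 RO · I8→ALU
cycle 39: I8 RO
cycle 40: I8 EX
cycle 41: I8 WR R3
cycle 43: I7 EX
cycle 44: I7 WR R0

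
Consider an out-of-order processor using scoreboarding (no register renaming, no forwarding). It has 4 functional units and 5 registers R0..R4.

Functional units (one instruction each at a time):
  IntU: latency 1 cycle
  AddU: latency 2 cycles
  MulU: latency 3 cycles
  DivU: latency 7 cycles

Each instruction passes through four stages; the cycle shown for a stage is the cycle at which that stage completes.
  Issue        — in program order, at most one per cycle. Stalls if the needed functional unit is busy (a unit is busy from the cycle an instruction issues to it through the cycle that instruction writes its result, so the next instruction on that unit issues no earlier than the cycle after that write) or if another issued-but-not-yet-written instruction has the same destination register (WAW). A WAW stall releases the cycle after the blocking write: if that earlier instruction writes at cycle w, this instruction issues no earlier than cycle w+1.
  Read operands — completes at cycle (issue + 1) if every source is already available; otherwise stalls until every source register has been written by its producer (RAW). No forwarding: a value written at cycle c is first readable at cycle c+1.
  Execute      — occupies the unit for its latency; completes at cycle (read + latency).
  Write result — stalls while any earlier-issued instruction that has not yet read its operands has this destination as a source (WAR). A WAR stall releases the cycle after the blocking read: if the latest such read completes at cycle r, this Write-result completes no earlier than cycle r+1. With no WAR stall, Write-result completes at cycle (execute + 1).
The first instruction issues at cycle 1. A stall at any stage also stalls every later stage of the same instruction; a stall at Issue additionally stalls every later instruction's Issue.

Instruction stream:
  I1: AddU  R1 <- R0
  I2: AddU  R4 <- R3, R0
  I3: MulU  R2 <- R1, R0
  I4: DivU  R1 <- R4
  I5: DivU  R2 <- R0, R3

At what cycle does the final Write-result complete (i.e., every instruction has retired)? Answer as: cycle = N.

cycle = 29

c1: I1→AddU
c2: I1 RO
c4: I1 EX
c5: I1 WR R1
c6: I2→AddU
c7: I2 RO, I3→MulU
c8: I3 RO, I4→DivU
c9: I2 EX
c10: I2 WR R4
c11: I3 EX, I4 RO
c12: I3 WR R2
c18: I4 EX
c19: I4 WR R1
c20: I5→DivU
c21: I5 RO
c28: I5 EX
c29: I5 WR R2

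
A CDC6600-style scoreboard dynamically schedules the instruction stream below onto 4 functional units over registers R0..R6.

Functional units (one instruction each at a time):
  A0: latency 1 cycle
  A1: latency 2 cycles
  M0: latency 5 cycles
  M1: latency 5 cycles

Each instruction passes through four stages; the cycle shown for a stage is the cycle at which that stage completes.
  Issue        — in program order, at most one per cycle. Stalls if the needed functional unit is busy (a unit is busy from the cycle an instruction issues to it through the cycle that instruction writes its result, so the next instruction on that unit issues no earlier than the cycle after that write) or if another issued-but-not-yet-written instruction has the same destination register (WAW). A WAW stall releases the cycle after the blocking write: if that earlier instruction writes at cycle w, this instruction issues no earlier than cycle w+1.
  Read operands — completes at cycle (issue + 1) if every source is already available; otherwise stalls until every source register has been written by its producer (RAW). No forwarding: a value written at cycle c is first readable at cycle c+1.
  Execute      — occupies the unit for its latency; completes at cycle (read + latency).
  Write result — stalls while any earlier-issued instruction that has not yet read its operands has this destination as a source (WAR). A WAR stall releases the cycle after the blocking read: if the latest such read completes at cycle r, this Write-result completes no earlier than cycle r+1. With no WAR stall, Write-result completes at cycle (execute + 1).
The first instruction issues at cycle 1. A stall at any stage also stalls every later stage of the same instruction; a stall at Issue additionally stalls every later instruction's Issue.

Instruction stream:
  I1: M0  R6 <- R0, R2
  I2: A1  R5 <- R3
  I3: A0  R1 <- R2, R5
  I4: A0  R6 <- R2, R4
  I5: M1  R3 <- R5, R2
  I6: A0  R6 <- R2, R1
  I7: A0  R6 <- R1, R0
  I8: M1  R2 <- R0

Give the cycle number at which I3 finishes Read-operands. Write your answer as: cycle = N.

I1: IS=1 RO=2 EX=7 WR=8
I2: IS=2 RO=3 EX=5 WR=6
I3: IS=3 RO=7 EX=8 WR=9  [RAW R5: wait I2 write@6]
I4: IS=10 RO=11 EX=12 WR=13  [struct: A0 busy until I3 writes@9]
I5: IS=11 RO=12 EX=17 WR=18
I6: IS=14 RO=15 EX=16 WR=17  [struct: A0 busy until I4 writes@13]
I7: IS=18 RO=19 EX=20 WR=21  [struct: A0 busy until I6 writes@17]
I8: IS=19 RO=20 EX=25 WR=26

cycle = 7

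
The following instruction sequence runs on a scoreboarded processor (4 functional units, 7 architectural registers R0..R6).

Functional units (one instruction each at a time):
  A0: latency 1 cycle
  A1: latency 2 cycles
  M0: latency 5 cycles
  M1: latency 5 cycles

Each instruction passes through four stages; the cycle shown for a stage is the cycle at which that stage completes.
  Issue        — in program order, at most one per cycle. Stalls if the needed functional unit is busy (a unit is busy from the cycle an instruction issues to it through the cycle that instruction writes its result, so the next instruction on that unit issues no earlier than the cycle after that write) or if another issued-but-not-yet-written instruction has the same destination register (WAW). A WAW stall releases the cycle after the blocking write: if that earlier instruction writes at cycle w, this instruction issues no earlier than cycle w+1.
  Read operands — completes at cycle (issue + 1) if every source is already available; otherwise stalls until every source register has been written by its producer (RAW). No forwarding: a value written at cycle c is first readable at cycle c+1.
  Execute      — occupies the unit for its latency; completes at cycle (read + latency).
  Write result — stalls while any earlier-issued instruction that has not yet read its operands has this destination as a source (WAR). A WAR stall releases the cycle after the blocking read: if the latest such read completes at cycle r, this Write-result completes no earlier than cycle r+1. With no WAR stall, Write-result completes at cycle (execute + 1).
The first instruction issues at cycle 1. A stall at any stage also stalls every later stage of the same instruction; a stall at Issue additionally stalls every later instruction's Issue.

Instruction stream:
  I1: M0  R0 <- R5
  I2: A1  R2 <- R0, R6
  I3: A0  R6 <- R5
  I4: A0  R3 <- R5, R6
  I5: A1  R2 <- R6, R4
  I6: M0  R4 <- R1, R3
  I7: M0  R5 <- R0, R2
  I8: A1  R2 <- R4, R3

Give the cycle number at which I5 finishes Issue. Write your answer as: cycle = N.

t=1  issue I1 (M0)
t=2  I1 read-ops · issue I2 (A1)
t=3  issue I3 (A0)
t=4  I3 read-ops
t=5  I3 finished on A0
t=7  I1 finished on M0
t=8  I1→R0
t=9  I2 read-ops
t=10  I3→R6
t=11  I2 finished on A1 · issue I4 (A0)
t=12  I2→R2 · I4 read-ops
t=13  I4 finished on A0 · issue I5 (A1)
t=14  I4→R3 · I5 read-ops · issue I6 (M0)
t=15  I6 read-ops
t=16  I5 finished on A1
t=17  I5→R2
t=20  I6 finished on M0
t=21  I6→R4
t=22  issue I7 (M0)
t=23  I7 read-ops · issue I8 (A1)
t=24  I8 read-ops
t=26  I8 finished on A1
t=27  I8→R2
t=28  I7 finished on M0
t=29  I7→R5

cycle = 13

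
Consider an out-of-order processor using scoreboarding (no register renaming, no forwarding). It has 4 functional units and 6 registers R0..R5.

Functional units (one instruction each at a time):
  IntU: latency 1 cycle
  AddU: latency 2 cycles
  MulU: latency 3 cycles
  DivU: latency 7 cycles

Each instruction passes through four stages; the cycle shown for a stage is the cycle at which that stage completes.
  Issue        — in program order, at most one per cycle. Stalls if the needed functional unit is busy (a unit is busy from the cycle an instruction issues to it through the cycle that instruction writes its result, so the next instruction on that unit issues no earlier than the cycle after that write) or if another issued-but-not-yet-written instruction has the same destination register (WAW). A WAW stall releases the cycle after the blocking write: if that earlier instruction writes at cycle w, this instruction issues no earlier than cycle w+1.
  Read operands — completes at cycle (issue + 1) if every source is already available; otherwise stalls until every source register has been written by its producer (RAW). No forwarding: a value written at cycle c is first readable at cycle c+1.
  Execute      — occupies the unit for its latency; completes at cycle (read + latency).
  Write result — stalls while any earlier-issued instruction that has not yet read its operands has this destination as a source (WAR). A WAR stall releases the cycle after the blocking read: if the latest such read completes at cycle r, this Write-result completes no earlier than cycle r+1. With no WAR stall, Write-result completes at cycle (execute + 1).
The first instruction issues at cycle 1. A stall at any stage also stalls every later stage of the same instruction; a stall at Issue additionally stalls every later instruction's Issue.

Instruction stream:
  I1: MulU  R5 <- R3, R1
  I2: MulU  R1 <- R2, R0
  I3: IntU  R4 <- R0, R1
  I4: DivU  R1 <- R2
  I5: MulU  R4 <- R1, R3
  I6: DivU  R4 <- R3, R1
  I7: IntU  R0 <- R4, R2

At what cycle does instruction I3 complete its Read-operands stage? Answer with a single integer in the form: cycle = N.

cycle = 13

  I1 | 1 | 2 | 5 | 6
  I2 | 7 | 8 | 11 | 12   struct: MulU busy until I1 writes@6
  I3 | 8 | 13 | 14 | 15   RAW R1: wait I2 write@12
  I4 | 13 | 14 | 21 | 22   WAW R1: wait I2 write@12
  I5 | 16 | 23 | 26 | 27   WAW R4: wait I3 write@15 · RAW R1: wait I4 write@22
  I6 | 28 | 29 | 36 | 37   WAW R4: wait I5 write@27
  I7 | 29 | 38 | 39 | 40   RAW R4: wait I6 write@37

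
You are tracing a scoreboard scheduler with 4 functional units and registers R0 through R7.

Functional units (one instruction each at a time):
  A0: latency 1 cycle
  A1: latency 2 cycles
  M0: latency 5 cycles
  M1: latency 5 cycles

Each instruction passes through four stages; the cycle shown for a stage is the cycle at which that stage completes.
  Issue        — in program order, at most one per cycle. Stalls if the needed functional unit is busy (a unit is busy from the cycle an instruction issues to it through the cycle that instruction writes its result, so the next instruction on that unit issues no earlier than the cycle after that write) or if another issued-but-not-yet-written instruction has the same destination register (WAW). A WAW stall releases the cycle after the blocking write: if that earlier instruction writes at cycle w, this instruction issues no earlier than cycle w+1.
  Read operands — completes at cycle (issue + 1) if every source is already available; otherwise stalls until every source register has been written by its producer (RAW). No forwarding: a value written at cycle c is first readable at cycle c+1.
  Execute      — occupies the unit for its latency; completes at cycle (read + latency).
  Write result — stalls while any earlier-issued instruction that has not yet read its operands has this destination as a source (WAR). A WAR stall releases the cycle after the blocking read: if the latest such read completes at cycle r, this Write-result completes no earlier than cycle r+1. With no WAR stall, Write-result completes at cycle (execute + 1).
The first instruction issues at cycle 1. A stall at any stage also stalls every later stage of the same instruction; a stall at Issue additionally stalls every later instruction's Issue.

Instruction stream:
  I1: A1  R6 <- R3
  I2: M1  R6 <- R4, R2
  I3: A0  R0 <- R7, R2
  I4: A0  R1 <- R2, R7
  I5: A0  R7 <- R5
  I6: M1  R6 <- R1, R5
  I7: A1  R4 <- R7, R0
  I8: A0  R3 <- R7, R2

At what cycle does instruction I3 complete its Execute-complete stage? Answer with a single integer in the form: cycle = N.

t=1  I1 dispatched to A1
t=2  I1 operands ready
t=4  I1 complete
t=5  R6←I1
t=6  I2 dispatched to M1
t=7  I2 operands ready · I3 dispatched to A0
t=8  I3 operands ready
t=9  I3 complete
t=10  R0←I3
t=11  I4 dispatched to A0
t=12  I2 complete · I4 operands ready
t=13  R6←I2 · I4 complete
t=14  R1←I4
t=15  I5 dispatched to A0
t=16  I5 operands ready · I6 dispatched to M1
t=17  I5 complete · I6 operands ready · I7 dispatched to A1
t=18  R7←I5
t=19  I7 operands ready · I8 dispatched to A0
t=20  I8 operands ready
t=21  I7 complete · I8 complete
t=22  I6 complete · R4←I7 · R3←I8
t=23  R6←I6

cycle = 9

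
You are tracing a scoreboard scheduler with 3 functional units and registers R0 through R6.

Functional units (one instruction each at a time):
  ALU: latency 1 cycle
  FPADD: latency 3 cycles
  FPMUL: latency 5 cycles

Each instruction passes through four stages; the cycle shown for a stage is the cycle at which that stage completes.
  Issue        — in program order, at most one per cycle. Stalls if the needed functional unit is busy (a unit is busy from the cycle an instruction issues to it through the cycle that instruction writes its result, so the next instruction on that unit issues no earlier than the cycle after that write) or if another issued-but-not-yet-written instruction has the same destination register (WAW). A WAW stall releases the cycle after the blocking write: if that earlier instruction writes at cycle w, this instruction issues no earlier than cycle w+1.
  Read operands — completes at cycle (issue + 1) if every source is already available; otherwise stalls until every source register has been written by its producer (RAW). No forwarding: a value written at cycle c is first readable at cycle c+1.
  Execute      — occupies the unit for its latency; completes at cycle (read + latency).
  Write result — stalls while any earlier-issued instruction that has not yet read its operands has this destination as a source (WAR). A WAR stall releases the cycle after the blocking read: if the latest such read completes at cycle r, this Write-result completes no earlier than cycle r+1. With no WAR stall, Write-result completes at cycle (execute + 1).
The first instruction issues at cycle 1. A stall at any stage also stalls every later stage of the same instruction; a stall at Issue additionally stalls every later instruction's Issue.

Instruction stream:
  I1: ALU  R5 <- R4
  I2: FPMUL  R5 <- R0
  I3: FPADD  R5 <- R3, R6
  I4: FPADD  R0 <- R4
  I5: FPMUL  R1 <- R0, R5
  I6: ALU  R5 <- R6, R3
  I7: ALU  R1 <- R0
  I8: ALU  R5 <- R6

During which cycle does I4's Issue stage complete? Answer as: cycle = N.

[1] I1 issues→ALU
[2] I1 reads
[3] I1 exec-done
[4] I1 writes R5
[5] I2 issues→FPMUL
[6] I2 reads
[11] I2 exec-done
[12] I2 writes R5
[13] I3 issues→FPADD
[14] I3 reads
[17] I3 exec-done
[18] I3 writes R5
[19] I4 issues→FPADD
[20] I4 reads | I5 issues→FPMUL
[21] I6 issues→ALU
[22] I6 reads
[23] I4 exec-done | I6 exec-done
[24] I4 writes R0
[25] I5 reads
[26] I6 writes R5
[30] I5 exec-done
[31] I5 writes R1
[32] I7 issues→ALU
[33] I7 reads
[34] I7 exec-done
[35] I7 writes R1
[36] I8 issues→ALU
[37] I8 reads
[38] I8 exec-done
[39] I8 writes R5

cycle = 19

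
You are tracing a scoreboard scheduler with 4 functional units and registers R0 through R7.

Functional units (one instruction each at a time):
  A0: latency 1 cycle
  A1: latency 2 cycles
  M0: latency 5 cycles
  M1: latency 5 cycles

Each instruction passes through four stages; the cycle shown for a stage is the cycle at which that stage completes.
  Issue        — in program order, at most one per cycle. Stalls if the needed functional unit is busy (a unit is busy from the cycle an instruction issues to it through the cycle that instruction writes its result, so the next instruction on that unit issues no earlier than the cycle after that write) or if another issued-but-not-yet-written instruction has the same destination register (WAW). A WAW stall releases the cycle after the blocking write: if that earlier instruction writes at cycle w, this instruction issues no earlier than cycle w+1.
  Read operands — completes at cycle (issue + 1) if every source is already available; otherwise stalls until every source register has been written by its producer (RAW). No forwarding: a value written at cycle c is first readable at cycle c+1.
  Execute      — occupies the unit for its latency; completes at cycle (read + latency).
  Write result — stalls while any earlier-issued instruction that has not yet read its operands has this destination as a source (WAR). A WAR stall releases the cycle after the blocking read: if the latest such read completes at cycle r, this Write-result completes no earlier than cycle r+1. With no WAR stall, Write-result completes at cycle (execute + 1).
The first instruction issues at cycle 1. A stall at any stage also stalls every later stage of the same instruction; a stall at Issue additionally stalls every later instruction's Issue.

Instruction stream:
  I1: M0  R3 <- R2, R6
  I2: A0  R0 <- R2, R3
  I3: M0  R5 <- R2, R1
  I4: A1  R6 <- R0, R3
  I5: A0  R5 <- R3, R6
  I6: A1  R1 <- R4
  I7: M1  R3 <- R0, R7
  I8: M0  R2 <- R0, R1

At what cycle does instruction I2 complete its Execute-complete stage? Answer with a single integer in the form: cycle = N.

I1 -> (1, 2, 7, 8)
I2 -> (2, 9, 10, 11)  // RAW R3: wait I1 write@8
I3 -> (9, 10, 15, 16)  // struct: M0 busy until I1 writes@8
I4 -> (10, 12, 14, 15)  // RAW R0: wait I2 write@11
I5 -> (17, 18, 19, 20)  // WAW R5: wait I3 write@16
I6 -> (18, 19, 21, 22)
I7 -> (19, 20, 25, 26)
I8 -> (20, 23, 28, 29)  // RAW R1: wait I6 write@22

cycle = 10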